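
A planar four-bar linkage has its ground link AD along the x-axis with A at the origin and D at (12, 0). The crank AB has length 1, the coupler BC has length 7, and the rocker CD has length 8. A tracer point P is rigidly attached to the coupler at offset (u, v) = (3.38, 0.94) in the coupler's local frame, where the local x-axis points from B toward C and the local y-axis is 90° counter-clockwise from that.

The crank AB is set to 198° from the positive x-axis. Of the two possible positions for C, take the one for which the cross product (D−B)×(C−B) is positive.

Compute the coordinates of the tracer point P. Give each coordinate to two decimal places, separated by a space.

A=(0,0), D=(12.00,0)
B = A + 1.00·(cos198°, sin198°) = (-0.9511, -0.3090)
|BD| = 12.9547
circle(B,7.00) ∩ circle(D,8.00): a=5.8984, h=3.7694
  candidates: C₊=(4.8558,3.6000) cross=48.832; C₋=(5.0356,-3.9367) cross=-48.832
  mode + wants cross > 0 → take C=(4.8558,3.6000) (cross=48.832)
ex = (C−B)/|BC| = (0.8295,0.5584); ey = (-0.5584,0.8295)
P = B + 3.38·ex + 0.94·ey = (1.3279,2.3583)

1.33 2.36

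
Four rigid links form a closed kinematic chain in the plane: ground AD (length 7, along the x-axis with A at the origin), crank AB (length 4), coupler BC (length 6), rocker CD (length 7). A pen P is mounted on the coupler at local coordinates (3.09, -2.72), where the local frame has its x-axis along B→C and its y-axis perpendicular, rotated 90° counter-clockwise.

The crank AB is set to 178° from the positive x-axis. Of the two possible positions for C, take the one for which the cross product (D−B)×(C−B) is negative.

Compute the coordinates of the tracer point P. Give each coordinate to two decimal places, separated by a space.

A=(0,0), D=(7.00,0)
B = A + 4.00·(cos178°, sin178°) = (-3.9976, 0.1396)
|BD| = 10.9984
circle(B,6.00) ∩ circle(D,7.00): a=4.9082, h=3.4510
  candidates: C₊=(0.9541,3.5280) cross=37.955; C₋=(0.8665,-3.3734) cross=-37.955
  mode - wants cross < 0 → take C=(0.8665,-3.3734) (cross=-37.955)
ex = (C−B)/|BC| = (0.8107,-0.5855); ey = (0.5855,0.8107)
P = B + 3.09·ex + -2.72·ey = (-3.0851,-3.8746)

-3.09 -3.87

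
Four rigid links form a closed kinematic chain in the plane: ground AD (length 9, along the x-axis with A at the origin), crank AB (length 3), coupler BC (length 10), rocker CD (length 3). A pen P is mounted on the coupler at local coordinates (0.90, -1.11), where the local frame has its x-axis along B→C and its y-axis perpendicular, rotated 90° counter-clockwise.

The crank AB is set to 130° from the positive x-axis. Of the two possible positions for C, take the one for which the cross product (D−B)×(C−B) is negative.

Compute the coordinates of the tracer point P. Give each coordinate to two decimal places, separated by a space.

-1.63 0.90

A=(0,0), D=(9.00,0)
B = A + 3.00·(cos130°, sin130°) = (-1.9284, 2.2981)
|BD| = 11.1674
circle(B,10.00) ∩ circle(D,3.00): a=9.6581, h=2.5927
  candidates: C₊=(8.0565,2.8478) cross=28.953; C₋=(6.9894,-2.2266) cross=-28.953
  mode - wants cross < 0 → take C=(6.9894,-2.2266) (cross=-28.953)
ex = (C−B)/|BC| = (0.8918,-0.4525); ey = (0.4525,0.8918)
P = B + 0.90·ex + -1.11·ey = (-1.6280,0.9010)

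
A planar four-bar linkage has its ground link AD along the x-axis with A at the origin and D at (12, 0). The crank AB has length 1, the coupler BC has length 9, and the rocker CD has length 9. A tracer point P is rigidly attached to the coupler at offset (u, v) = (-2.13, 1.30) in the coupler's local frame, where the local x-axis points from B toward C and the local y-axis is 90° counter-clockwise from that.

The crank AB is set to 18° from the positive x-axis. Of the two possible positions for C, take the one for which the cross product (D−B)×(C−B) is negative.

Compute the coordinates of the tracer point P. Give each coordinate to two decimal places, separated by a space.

0.74 2.80

A=(0,0), D=(12.00,0)
B = A + 1.00·(cos18°, sin18°) = (0.9511, 0.3090)
|BD| = 11.0533
circle(B,9.00) ∩ circle(D,9.00): a=5.5266, h=7.1033
  candidates: C₊=(6.6741,7.2550) cross=78.514; C₋=(6.2769,-6.9460) cross=-78.514
  mode - wants cross < 0 → take C=(6.2769,-6.9460) (cross=-78.514)
ex = (C−B)/|BC| = (0.5918,-0.8061); ey = (0.8061,0.5918)
P = B + -2.13·ex + 1.30·ey = (0.7385,2.7953)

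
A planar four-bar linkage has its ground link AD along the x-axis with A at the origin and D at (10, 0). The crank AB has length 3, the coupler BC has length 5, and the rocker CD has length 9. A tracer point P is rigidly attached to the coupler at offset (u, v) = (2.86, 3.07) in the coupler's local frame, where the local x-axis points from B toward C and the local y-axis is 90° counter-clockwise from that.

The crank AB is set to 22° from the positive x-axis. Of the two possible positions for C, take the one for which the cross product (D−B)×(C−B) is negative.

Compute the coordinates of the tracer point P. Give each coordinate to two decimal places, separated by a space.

5.25 -2.27

A=(0,0), D=(10.00,0)
B = A + 3.00·(cos22°, sin22°) = (2.7816, 1.1238)
|BD| = 7.3054
circle(B,5.00) ∩ circle(D,9.00): a=-0.1801, h=4.9968
  candidates: C₊=(3.3723,6.0888) cross=36.503; C₋=(1.8349,-3.7858) cross=-36.503
  mode - wants cross < 0 → take C=(1.8349,-3.7858) (cross=-36.503)
ex = (C−B)/|BC| = (-0.1893,-0.9819); ey = (0.9819,-0.1893)
P = B + 2.86·ex + 3.07·ey = (5.2546,-2.2657)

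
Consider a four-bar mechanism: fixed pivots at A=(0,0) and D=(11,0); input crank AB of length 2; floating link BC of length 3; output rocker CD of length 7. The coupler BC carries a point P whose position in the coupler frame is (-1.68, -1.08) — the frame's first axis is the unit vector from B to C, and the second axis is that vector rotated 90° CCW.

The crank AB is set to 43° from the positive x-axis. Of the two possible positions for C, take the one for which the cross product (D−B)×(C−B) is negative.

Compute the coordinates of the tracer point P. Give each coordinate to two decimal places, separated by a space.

A=(0,0), D=(11.00,0)
B = A + 2.00·(cos43°, sin43°) = (1.4627, 1.3640)
|BD| = 9.6343
circle(B,3.00) ∩ circle(D,7.00): a=2.7413, h=1.2188
  candidates: C₊=(4.3489,2.1824) cross=11.742; C₋=(4.0038,-0.2306) cross=-11.742
  mode - wants cross < 0 → take C=(4.0038,-0.2306) (cross=-11.742)
ex = (C−B)/|BC| = (0.8470,-0.5315); ey = (0.5315,0.8470)
P = B + -1.68·ex + -1.08·ey = (-0.5344,1.3422)

-0.53 1.34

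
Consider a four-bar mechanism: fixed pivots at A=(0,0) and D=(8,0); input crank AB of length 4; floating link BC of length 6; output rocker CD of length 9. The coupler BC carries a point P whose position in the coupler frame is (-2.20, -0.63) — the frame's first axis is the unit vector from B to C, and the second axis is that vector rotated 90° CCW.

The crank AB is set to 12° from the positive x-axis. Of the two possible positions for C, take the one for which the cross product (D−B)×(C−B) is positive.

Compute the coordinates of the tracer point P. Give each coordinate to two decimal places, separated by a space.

A=(0,0), D=(8.00,0)
B = A + 4.00·(cos12°, sin12°) = (3.9126, 0.8316)
|BD| = 4.1712
circle(B,6.00) ∩ circle(D,9.00): a=-3.3086, h=5.0053
  candidates: C₊=(1.6684,6.3961) cross=20.878; C₋=(-0.3275,-3.4135) cross=-20.878
  mode + wants cross > 0 → take C=(1.6684,6.3961) (cross=20.878)
ex = (C−B)/|BC| = (-0.3740,0.9274); ey = (-0.9274,-0.3740)
P = B + -2.20·ex + -0.63·ey = (5.3197,-0.9730)

5.32 -0.97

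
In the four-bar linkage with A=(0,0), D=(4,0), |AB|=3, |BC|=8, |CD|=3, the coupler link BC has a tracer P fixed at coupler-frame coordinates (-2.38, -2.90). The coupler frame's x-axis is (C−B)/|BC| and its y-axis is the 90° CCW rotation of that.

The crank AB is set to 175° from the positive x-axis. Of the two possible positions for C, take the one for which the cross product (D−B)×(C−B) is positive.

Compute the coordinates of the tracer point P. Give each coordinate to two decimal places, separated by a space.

A=(0,0), D=(4.00,0)
B = A + 3.00·(cos175°, sin175°) = (-2.9886, 0.2615)
|BD| = 6.9935
circle(B,8.00) ∩ circle(D,3.00): a=7.4290, h=2.9682
  candidates: C₊=(4.5462,2.9499) cross=20.758; C₋=(4.3242,-2.9824) cross=-20.758
  mode + wants cross > 0 → take C=(4.5462,2.9499) (cross=20.758)
ex = (C−B)/|BC| = (0.9418,0.3360); ey = (-0.3360,0.9418)
P = B + -2.38·ex + -2.90·ey = (-4.2556,-3.2697)

-4.26 -3.27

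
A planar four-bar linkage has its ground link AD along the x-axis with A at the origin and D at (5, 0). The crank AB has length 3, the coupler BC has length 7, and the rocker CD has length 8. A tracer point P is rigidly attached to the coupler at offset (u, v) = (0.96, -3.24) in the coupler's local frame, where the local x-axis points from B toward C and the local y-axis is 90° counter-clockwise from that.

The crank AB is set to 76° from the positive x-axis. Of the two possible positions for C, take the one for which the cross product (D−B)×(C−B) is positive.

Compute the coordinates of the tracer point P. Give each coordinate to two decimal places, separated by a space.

3.73 1.37

A=(0,0), D=(5.00,0)
B = A + 3.00·(cos76°, sin76°) = (0.7258, 2.9109)
|BD| = 5.1713
circle(B,7.00) ∩ circle(D,8.00): a=1.1353, h=6.9073
  candidates: C₊=(5.5522,7.9809) cross=35.720; C₋=(-2.2239,-3.4373) cross=-35.720
  mode + wants cross > 0 → take C=(5.5522,7.9809) (cross=35.720)
ex = (C−B)/|BC| = (0.6895,0.7243); ey = (-0.7243,0.6895)
P = B + 0.96·ex + -3.24·ey = (3.7344,1.3722)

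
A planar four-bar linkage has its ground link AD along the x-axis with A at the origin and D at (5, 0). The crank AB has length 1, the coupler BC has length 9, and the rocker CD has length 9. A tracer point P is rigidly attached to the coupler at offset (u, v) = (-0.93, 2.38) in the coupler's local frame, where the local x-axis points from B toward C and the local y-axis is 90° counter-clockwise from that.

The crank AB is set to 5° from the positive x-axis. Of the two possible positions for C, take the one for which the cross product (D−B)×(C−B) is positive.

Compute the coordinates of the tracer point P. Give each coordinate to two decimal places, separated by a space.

A=(0,0), D=(5.00,0)
B = A + 1.00·(cos5°, sin5°) = (0.9962, 0.0872)
|BD| = 4.0048
circle(B,9.00) ∩ circle(D,9.00): a=2.0024, h=8.7744
  candidates: C₊=(3.1891,8.8159) cross=35.139; C₋=(2.8071,-8.7288) cross=-35.139
  mode + wants cross > 0 → take C=(3.1891,8.8159) (cross=35.139)
ex = (C−B)/|BC| = (0.2437,0.9699); ey = (-0.9699,0.2437)
P = B + -0.93·ex + 2.38·ey = (-1.5387,-0.2349)

-1.54 -0.23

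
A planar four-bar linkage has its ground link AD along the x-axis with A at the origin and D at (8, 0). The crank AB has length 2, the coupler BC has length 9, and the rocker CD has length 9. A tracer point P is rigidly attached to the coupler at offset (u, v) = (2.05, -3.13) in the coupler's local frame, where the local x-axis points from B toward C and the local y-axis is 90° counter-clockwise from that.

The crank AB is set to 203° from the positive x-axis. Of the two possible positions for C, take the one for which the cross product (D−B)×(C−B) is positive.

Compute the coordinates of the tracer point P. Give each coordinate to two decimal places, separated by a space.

1.89 -0.49

A=(0,0), D=(8.00,0)
B = A + 2.00·(cos203°, sin203°) = (-1.8410, -0.7815)
|BD| = 9.8720
circle(B,9.00) ∩ circle(D,9.00): a=4.9360, h=7.5257
  candidates: C₊=(2.4838,7.1113) cross=74.293; C₋=(3.6752,-7.8928) cross=-74.293
  mode + wants cross > 0 → take C=(2.4838,7.1113) (cross=74.293)
ex = (C−B)/|BC| = (0.4805,0.8770); ey = (-0.8770,0.4805)
P = B + 2.05·ex + -3.13·ey = (1.8890,-0.4877)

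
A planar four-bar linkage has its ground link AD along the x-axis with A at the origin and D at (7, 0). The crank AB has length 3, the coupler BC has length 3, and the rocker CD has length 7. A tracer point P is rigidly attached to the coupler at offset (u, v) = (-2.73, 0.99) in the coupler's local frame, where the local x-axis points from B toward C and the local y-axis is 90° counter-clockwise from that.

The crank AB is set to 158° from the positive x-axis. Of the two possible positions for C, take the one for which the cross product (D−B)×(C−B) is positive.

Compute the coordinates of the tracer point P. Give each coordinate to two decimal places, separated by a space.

A=(0,0), D=(7.00,0)
B = A + 3.00·(cos158°, sin158°) = (-2.7816, 1.1238)
|BD| = 9.8459
circle(B,3.00) ∩ circle(D,7.00): a=2.8916, h=0.7990
  candidates: C₊=(0.1824,1.5875) cross=7.867; C₋=(-0.0000,-0.0000) cross=-7.867
  mode + wants cross > 0 → take C=(0.1824,1.5875) (cross=7.867)
ex = (C−B)/|BC| = (0.9880,0.1546); ey = (-0.1546,0.9880)
P = B + -2.73·ex + 0.99·ey = (-5.6318,1.6799)

-5.63 1.68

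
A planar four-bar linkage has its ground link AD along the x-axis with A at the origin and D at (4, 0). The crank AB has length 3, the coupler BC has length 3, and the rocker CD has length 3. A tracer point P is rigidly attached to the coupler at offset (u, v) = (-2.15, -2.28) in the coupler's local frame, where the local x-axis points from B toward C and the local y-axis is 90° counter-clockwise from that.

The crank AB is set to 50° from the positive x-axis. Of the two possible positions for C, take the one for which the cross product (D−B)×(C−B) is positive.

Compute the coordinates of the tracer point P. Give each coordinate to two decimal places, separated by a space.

0.25 -0.35

A=(0,0), D=(4.00,0)
B = A + 3.00·(cos50°, sin50°) = (1.9284, 2.2981)
|BD| = 3.0940
circle(B,3.00) ∩ circle(D,3.00): a=1.5470, h=2.5704
  candidates: C₊=(4.8733,2.8701) cross=7.953; C₋=(1.0550,-0.5719) cross=-7.953
  mode + wants cross > 0 → take C=(4.8733,2.8701) (cross=7.953)
ex = (C−B)/|BC| = (0.9817,0.1906); ey = (-0.1906,0.9817)
P = B + -2.15·ex + -2.28·ey = (0.2525,-0.3499)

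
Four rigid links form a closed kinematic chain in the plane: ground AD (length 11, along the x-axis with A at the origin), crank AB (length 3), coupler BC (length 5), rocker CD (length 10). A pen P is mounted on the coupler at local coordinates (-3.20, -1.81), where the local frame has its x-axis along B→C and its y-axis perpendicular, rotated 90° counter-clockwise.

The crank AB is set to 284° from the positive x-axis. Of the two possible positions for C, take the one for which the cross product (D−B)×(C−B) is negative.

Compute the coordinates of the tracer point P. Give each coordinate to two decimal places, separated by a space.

A=(0,0), D=(11.00,0)
B = A + 3.00·(cos284°, sin284°) = (0.7258, -2.9109)
|BD| = 10.6786
circle(B,5.00) ∩ circle(D,10.00): a=1.8276, h=4.6540
  candidates: C₊=(1.2155,2.0651) cross=49.698; C₋=(3.7528,-6.8905) cross=-49.698
  mode - wants cross < 0 → take C=(3.7528,-6.8905) (cross=-49.698)
ex = (C−B)/|BC| = (0.6054,-0.7959); ey = (0.7959,0.6054)
P = B + -3.20·ex + -1.81·ey = (-2.6522,-1.4598)

-2.65 -1.46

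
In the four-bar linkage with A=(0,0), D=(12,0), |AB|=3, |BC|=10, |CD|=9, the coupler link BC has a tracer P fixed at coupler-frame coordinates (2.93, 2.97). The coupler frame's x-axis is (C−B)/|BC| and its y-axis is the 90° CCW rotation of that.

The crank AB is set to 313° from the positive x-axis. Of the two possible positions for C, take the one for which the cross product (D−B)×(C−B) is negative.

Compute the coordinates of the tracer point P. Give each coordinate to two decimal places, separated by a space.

A=(0,0), D=(12.00,0)
B = A + 3.00·(cos313°, sin313°) = (2.0460, -2.1941)
|BD| = 10.1929
circle(B,10.00) ∩ circle(D,9.00): a=6.0285, h=7.9786
  candidates: C₊=(6.2158,6.8951) cross=81.325; C₋=(9.6506,-8.6879) cross=-81.325
  mode - wants cross < 0 → take C=(9.6506,-8.6879) (cross=-81.325)
ex = (C−B)/|BC| = (0.7605,-0.6494); ey = (0.6494,0.7605)
P = B + 2.93·ex + 2.97·ey = (6.2028,-1.8382)

6.20 -1.84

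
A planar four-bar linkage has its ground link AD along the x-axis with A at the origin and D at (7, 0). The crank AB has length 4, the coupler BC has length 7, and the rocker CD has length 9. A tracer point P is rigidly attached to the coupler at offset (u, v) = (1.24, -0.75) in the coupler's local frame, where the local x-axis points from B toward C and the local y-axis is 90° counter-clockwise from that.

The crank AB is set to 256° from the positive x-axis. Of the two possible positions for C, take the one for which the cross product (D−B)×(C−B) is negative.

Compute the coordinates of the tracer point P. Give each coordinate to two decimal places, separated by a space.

-0.55 -5.27

A=(0,0), D=(7.00,0)
B = A + 4.00·(cos256°, sin256°) = (-0.9677, -3.8812)
|BD| = 8.8627
circle(B,7.00) ∩ circle(D,9.00): a=2.6260, h=6.4888
  candidates: C₊=(-1.4484,3.1023) cross=57.508; C₋=(4.2347,-8.5647) cross=-57.508
  mode - wants cross < 0 → take C=(4.2347,-8.5647) (cross=-57.508)
ex = (C−B)/|BC| = (0.7432,-0.6691); ey = (0.6691,0.7432)
P = B + 1.24·ex + -0.75·ey = (-0.5479,-5.2682)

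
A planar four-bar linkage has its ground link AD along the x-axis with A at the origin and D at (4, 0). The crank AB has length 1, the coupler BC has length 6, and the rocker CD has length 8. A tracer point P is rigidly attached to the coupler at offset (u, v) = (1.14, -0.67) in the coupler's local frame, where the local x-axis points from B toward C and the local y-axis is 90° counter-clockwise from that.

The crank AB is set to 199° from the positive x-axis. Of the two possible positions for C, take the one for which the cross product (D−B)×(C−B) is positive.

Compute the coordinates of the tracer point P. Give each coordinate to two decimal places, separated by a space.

A=(0,0), D=(4.00,0)
B = A + 1.00·(cos199°, sin199°) = (-0.9455, -0.3256)
|BD| = 4.9562
circle(B,6.00) ∩ circle(D,8.00): a=-0.3466, h=5.9900
  candidates: C₊=(-1.6849,5.6287) cross=29.688; C₋=(-0.8979,-6.3254) cross=-29.688
  mode + wants cross > 0 → take C=(-1.6849,5.6287) (cross=29.688)
ex = (C−B)/|BC| = (-0.1232,0.9924); ey = (-0.9924,-0.1232)
P = B + 1.14·ex + -0.67·ey = (-0.4211,0.8883)

-0.42 0.89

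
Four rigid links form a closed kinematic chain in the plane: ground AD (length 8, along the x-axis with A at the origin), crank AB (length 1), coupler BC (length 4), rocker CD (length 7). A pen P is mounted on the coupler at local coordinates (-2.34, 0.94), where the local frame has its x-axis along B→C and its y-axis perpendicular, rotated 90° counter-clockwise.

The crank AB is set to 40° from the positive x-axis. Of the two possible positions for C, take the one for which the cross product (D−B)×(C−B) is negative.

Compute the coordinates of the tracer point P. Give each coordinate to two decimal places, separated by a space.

A=(0,0), D=(8.00,0)
B = A + 1.00·(cos40°, sin40°) = (0.7660, 0.6428)
|BD| = 7.2625
circle(B,4.00) ∩ circle(D,7.00): a=1.3593, h=3.7620
  candidates: C₊=(2.4529,4.2697) cross=27.321; C₋=(1.7870,-3.2247) cross=-27.321
  mode - wants cross < 0 → take C=(1.7870,-3.2247) (cross=-27.321)
ex = (C−B)/|BC| = (0.2552,-0.9669); ey = (0.9669,0.2552)
P = B + -2.34·ex + 0.94·ey = (1.0776,3.1452)

1.08 3.15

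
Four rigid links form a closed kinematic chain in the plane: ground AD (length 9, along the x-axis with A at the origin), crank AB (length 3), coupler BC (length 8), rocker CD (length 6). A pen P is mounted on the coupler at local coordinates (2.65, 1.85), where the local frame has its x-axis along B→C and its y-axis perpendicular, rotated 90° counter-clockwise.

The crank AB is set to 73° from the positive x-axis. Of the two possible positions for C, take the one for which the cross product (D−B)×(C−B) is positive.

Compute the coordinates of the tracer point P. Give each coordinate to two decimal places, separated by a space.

A=(0,0), D=(9.00,0)
B = A + 3.00·(cos73°, sin73°) = (0.8771, 2.8689)
|BD| = 8.6146
circle(B,8.00) ∩ circle(D,6.00): a=5.9325, h=5.3671
  candidates: C₊=(8.2583,5.9540) cross=46.236; C₋=(4.6835,-4.1675) cross=-46.236
  mode + wants cross > 0 → take C=(8.2583,5.9540) (cross=46.236)
ex = (C−B)/|BC| = (0.9227,0.3856); ey = (-0.3856,0.9227)
P = B + 2.65·ex + 1.85·ey = (2.6087,5.5977)

2.61 5.60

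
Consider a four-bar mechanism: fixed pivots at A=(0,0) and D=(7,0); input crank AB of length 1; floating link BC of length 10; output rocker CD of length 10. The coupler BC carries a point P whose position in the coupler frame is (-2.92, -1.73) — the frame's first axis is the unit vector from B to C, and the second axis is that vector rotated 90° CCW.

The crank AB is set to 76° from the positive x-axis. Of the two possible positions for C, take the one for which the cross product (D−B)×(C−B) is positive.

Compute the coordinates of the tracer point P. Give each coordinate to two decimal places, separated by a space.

A=(0,0), D=(7.00,0)
B = A + 1.00·(cos76°, sin76°) = (0.2419, 0.9703)
|BD| = 6.8274
circle(B,10.00) ∩ circle(D,10.00): a=3.4137, h=9.3993
  candidates: C₊=(4.9568,9.7890) cross=64.173; C₋=(2.2851,-8.8187) cross=-64.173
  mode + wants cross > 0 → take C=(4.9568,9.7890) (cross=64.173)
ex = (C−B)/|BC| = (0.4715,0.8819); ey = (-0.8819,0.4715)
P = B + -2.92·ex + -1.73·ey = (0.3908,-2.4204)

0.39 -2.42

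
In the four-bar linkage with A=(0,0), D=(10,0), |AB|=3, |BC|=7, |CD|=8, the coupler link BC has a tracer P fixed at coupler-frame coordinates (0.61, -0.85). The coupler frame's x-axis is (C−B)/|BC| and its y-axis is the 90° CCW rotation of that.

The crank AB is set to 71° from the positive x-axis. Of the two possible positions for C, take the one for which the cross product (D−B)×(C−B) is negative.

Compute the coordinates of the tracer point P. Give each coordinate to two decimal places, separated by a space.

0.34 2.01

A=(0,0), D=(10.00,0)
B = A + 3.00·(cos71°, sin71°) = (0.9767, 2.8366)
|BD| = 9.4586
circle(B,7.00) ∩ circle(D,8.00): a=3.9364, h=5.7883
  candidates: C₊=(6.4678,7.1780) cross=54.750; C₋=(2.9961,-3.8658) cross=-54.750
  mode - wants cross < 0 → take C=(2.9961,-3.8658) (cross=-54.750)
ex = (C−B)/|BC| = (0.2885,-0.9575); ey = (0.9575,0.2885)
P = B + 0.61·ex + -0.85·ey = (0.3388,2.0073)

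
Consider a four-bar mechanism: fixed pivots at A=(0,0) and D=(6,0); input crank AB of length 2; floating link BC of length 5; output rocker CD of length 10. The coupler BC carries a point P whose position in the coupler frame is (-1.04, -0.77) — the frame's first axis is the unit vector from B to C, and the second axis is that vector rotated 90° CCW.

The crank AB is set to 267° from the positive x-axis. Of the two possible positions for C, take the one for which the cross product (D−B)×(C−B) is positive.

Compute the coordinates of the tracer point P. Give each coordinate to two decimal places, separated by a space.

A=(0,0), D=(6.00,0)
B = A + 2.00·(cos267°, sin267°) = (-0.1047, -1.9973)
|BD| = 6.4231
circle(B,5.00) ∩ circle(D,10.00): a=-2.6268, h=4.2544
  candidates: C₊=(-3.9241,1.2295) cross=27.327; C₋=(-1.2783,-6.8576) cross=-27.327
  mode + wants cross > 0 → take C=(-3.9241,1.2295) (cross=27.327)
ex = (C−B)/|BC| = (-0.7639,0.6453); ey = (-0.6453,-0.7639)
P = B + -1.04·ex + -0.77·ey = (1.1867,-2.0802)

1.19 -2.08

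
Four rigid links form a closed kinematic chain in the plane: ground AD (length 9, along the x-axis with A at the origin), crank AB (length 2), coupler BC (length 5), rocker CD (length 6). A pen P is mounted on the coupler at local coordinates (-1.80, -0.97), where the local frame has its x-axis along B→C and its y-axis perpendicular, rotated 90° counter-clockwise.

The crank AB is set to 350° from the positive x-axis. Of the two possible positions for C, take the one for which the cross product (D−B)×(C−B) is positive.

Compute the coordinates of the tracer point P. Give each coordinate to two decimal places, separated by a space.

A=(0,0), D=(9.00,0)
B = A + 2.00·(cos350°, sin350°) = (1.9696, -0.3473)
|BD| = 7.0390
circle(B,5.00) ∩ circle(D,6.00): a=2.7381, h=4.1836
  candidates: C₊=(4.4980,3.9663) cross=29.448; C₋=(4.9108,-4.3907) cross=-29.448
  mode + wants cross > 0 → take C=(4.4980,3.9663) (cross=29.448)
ex = (C−B)/|BC| = (0.5057,0.8627); ey = (-0.8627,0.5057)
P = B + -1.80·ex + -0.97·ey = (1.8962,-2.3907)

1.90 -2.39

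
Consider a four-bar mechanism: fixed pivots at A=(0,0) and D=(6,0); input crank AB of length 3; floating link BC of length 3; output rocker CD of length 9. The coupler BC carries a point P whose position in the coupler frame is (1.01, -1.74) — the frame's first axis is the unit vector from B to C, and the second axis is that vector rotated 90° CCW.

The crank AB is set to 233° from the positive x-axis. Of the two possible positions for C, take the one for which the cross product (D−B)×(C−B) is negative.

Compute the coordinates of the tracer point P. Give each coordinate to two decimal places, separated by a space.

A=(0,0), D=(6.00,0)
B = A + 3.00·(cos233°, sin233°) = (-1.8054, -2.3959)
|BD| = 8.1649
circle(B,3.00) ∩ circle(D,9.00): a=-0.3267, h=2.9822
  candidates: C₊=(-2.9928,0.3591) cross=24.349; C₋=(-1.2427,-5.3426) cross=-24.349
  mode - wants cross < 0 → take C=(-1.2427,-5.3426) (cross=-24.349)
ex = (C−B)/|BC| = (0.1876,-0.9822); ey = (0.9822,0.1876)
P = B + 1.01·ex + -1.74·ey = (-3.3251,-3.7144)

-3.33 -3.71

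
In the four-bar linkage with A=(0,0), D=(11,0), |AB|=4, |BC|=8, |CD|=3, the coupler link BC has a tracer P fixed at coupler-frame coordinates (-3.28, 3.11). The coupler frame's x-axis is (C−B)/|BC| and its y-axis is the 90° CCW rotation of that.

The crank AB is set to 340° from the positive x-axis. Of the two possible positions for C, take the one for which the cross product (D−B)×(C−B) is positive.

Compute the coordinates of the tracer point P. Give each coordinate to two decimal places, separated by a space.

-0.68 -0.52

A=(0,0), D=(11.00,0)
B = A + 4.00·(cos340°, sin340°) = (3.7588, -1.3681)
|BD| = 7.3693
circle(B,8.00) ∩ circle(D,3.00): a=7.4163, h=2.9996
  candidates: C₊=(10.4893,2.9562) cross=22.105; C₋=(11.6031,-2.9388) cross=-22.105
  mode + wants cross > 0 → take C=(10.4893,2.9562) (cross=22.105)
ex = (C−B)/|BC| = (0.8413,0.5405); ey = (-0.5405,0.8413)
P = B + -3.28·ex + 3.11·ey = (-0.6818,-0.5245)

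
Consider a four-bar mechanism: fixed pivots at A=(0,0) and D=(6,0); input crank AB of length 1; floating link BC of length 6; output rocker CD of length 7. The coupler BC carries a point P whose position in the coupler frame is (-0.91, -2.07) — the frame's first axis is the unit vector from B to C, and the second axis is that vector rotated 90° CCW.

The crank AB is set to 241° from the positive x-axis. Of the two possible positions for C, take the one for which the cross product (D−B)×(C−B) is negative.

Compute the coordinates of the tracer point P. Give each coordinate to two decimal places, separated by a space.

A=(0,0), D=(6.00,0)
B = A + 1.00·(cos241°, sin241°) = (-0.4848, -0.8746)
|BD| = 6.5435
circle(B,6.00) ∩ circle(D,7.00): a=2.2784, h=5.5506
  candidates: C₊=(1.0313,4.9307) cross=36.320; C₋=(2.5151,-6.0708) cross=-36.320
  mode - wants cross < 0 → take C=(2.5151,-6.0708) (cross=-36.320)
ex = (C−B)/|BC| = (0.5000,-0.8660); ey = (0.8660,0.5000)
P = B + -0.91·ex + -2.07·ey = (-2.7325,-1.1215)

-2.73 -1.12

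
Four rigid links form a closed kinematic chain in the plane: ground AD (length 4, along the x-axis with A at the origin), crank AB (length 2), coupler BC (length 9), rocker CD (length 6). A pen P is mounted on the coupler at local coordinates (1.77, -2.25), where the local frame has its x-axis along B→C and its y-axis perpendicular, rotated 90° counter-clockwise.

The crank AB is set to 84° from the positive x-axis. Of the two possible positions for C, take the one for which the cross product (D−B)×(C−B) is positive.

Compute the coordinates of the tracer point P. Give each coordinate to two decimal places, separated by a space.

A=(0,0), D=(4.00,0)
B = A + 2.00·(cos84°, sin84°) = (0.2091, 1.9890)
|BD| = 4.2811
circle(B,9.00) ∩ circle(D,6.00): a=7.3962, h=5.1279
  candidates: C₊=(9.1410,3.0935) cross=21.953; C₋=(4.3760,-5.9882) cross=-21.953
  mode + wants cross > 0 → take C=(9.1410,3.0935) (cross=21.953)
ex = (C−B)/|BC| = (0.9924,0.1227); ey = (-0.1227,0.9924)
P = B + 1.77·ex + -2.25·ey = (2.2418,-0.0267)

2.24 -0.03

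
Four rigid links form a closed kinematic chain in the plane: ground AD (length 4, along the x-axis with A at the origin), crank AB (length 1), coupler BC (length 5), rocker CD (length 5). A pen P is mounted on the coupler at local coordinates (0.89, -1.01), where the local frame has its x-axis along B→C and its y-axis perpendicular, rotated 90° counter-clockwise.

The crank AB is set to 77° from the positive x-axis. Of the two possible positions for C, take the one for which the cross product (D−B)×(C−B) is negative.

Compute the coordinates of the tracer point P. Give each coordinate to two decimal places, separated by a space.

-0.64 -0.05

A=(0,0), D=(4.00,0)
B = A + 1.00·(cos77°, sin77°) = (0.2250, 0.9744)
|BD| = 3.8988
circle(B,5.00) ∩ circle(D,5.00): a=1.9494, h=4.6043
  candidates: C₊=(3.2632,4.9454) cross=17.951; C₋=(0.9618,-3.9710) cross=-17.951
  mode - wants cross < 0 → take C=(0.9618,-3.9710) (cross=-17.951)
ex = (C−B)/|BC| = (0.1474,-0.9891); ey = (0.9891,0.1474)
P = B + 0.89·ex + -1.01·ey = (-0.6429,-0.0548)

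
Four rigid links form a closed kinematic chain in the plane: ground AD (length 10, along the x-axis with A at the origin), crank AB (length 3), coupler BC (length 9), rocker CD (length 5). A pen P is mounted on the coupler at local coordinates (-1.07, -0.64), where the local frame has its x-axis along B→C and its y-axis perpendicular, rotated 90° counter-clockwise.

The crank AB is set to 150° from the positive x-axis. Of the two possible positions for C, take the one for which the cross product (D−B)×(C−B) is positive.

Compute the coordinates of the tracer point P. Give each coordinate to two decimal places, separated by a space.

-3.52 0.66

A=(0,0), D=(10.00,0)
B = A + 3.00·(cos150°, sin150°) = (-2.5981, 1.5000)
|BD| = 12.6871
circle(B,9.00) ∩ circle(D,5.00): a=8.5505, h=2.8087
  candidates: C₊=(6.2245,3.2781) cross=35.634; C₋=(5.5604,-2.2999) cross=-35.634
  mode + wants cross > 0 → take C=(6.2245,3.2781) (cross=35.634)
ex = (C−B)/|BC| = (0.9803,0.1976); ey = (-0.1976,0.9803)
P = B + -1.07·ex + -0.64·ey = (-3.5205,0.6612)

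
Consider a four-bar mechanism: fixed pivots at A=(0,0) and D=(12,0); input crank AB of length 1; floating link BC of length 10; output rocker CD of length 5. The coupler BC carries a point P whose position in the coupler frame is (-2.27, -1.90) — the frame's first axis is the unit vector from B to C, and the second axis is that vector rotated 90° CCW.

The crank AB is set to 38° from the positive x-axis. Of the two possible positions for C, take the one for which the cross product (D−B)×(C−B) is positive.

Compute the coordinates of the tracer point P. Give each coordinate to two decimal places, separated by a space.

A=(0,0), D=(12.00,0)
B = A + 1.00·(cos38°, sin38°) = (0.7880, 0.6157)
|BD| = 11.2289
circle(B,10.00) ∩ circle(D,5.00): a=8.9540, h=4.4525
  candidates: C₊=(9.9727,4.5706) cross=49.997; C₋=(9.4845,-4.3211) cross=-49.997
  mode + wants cross > 0 → take C=(9.9727,4.5706) (cross=49.997)
ex = (C−B)/|BC| = (0.9185,0.3955); ey = (-0.3955,0.9185)
P = B + -2.27·ex + -1.90·ey = (-0.5455,-2.0272)

-0.55 -2.03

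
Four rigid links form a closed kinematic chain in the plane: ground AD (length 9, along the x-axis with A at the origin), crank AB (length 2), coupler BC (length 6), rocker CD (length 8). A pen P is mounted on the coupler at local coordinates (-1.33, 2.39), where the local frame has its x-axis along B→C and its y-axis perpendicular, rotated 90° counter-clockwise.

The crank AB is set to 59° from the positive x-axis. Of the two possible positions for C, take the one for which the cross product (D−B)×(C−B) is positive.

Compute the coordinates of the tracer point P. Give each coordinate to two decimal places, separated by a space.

-1.69 2.01

A=(0,0), D=(9.00,0)
B = A + 2.00·(cos59°, sin59°) = (1.0301, 1.7143)
|BD| = 8.1522
circle(B,6.00) ∩ circle(D,8.00): a=2.3588, h=5.5169
  candidates: C₊=(4.4963,6.6118) cross=44.975; C₋=(2.1760,-4.1752) cross=-44.975
  mode + wants cross > 0 → take C=(4.4963,6.6118) (cross=44.975)
ex = (C−B)/|BC| = (0.5777,0.8163); ey = (-0.8163,0.5777)
P = B + -1.33·ex + 2.39·ey = (-1.6891,2.0094)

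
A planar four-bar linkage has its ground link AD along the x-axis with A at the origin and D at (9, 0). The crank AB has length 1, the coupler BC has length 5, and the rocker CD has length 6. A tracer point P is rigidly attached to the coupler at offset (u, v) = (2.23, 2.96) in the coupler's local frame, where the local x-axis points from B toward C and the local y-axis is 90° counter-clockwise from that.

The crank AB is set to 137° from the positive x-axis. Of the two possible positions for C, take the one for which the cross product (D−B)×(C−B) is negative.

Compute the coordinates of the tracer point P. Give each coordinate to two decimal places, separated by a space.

A=(0,0), D=(9.00,0)
B = A + 1.00·(cos137°, sin137°) = (-0.7314, 0.6820)
|BD| = 9.7552
circle(B,5.00) ∩ circle(D,6.00): a=4.3138, h=2.5281
  candidates: C₊=(3.7486,2.9023) cross=24.662; C₋=(3.3952,-2.1414) cross=-24.662
  mode - wants cross < 0 → take C=(3.3952,-2.1414) (cross=-24.662)
ex = (C−B)/|BC| = (0.8253,-0.5647); ey = (0.5647,0.8253)
P = B + 2.23·ex + 2.96·ey = (2.7806,1.8656)

2.78 1.87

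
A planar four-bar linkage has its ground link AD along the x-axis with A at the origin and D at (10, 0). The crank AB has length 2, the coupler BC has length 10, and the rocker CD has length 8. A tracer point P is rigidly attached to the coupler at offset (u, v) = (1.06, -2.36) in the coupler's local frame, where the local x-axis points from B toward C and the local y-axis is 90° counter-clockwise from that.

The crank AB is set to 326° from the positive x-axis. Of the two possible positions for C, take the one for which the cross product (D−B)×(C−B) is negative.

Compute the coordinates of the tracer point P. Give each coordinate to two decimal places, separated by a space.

A=(0,0), D=(10.00,0)
B = A + 2.00·(cos326°, sin326°) = (1.6581, -1.1184)
|BD| = 8.4166
circle(B,10.00) ∩ circle(D,8.00): a=6.3469, h=7.7277
  candidates: C₊=(6.9219,7.3841) cross=65.040; C₋=(8.9756,-7.9341) cross=-65.040
  mode - wants cross < 0 → take C=(8.9756,-7.9341) (cross=-65.040)
ex = (C−B)/|BC| = (0.7317,-0.6816); ey = (0.6816,0.7317)
P = B + 1.06·ex + -2.36·ey = (0.8252,-3.5678)

0.83 -3.57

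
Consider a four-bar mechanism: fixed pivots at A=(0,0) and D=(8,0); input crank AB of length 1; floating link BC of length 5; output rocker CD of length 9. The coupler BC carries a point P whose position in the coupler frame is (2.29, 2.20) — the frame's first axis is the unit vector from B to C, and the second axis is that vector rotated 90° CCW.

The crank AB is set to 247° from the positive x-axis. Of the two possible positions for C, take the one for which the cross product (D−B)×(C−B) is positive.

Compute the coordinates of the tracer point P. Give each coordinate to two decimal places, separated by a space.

-2.42 1.52

A=(0,0), D=(8.00,0)
B = A + 1.00·(cos247°, sin247°) = (-0.3907, -0.9205)
|BD| = 8.4411
circle(B,5.00) ∩ circle(D,9.00): a=0.9034, h=4.9177
  candidates: C₊=(-0.0290,4.0664) cross=41.511; C₋=(1.0436,-5.7104) cross=-41.511
  mode + wants cross > 0 → take C=(-0.0290,4.0664) (cross=41.511)
ex = (C−B)/|BC| = (0.0724,0.9974); ey = (-0.9974,0.0724)
P = B + 2.29·ex + 2.20·ey = (-2.4193,1.5227)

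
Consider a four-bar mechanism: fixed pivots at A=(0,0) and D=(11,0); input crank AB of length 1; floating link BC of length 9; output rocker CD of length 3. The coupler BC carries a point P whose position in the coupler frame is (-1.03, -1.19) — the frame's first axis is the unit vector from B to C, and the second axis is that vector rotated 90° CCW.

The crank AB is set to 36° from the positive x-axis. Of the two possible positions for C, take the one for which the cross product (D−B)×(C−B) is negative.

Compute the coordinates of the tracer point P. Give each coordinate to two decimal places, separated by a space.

-0.56 -0.18

A=(0,0), D=(11.00,0)
B = A + 1.00·(cos36°, sin36°) = (0.8090, 0.5878)
|BD| = 10.2079
circle(B,9.00) ∩ circle(D,3.00): a=8.6306, h=2.5519
  candidates: C₊=(9.5723,2.6385) cross=26.050; C₋=(9.2784,-2.4568) cross=-26.050
  mode - wants cross < 0 → take C=(9.2784,-2.4568) (cross=-26.050)
ex = (C−B)/|BC| = (0.9410,-0.3383); ey = (0.3383,0.9410)
P = B + -1.03·ex + -1.19·ey = (-0.5628,-0.1836)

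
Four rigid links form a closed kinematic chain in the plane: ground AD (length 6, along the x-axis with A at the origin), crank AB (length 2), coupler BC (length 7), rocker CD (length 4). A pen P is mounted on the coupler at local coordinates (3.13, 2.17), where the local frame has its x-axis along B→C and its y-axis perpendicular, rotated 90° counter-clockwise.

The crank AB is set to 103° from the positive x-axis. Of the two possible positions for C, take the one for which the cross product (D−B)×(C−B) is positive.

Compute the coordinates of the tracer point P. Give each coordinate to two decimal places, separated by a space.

1.91 4.94

A=(0,0), D=(6.00,0)
B = A + 2.00·(cos103°, sin103°) = (-0.4499, 1.9487)
|BD| = 6.7379
circle(B,7.00) ∩ circle(D,4.00): a=5.8178, h=3.8927
  candidates: C₊=(6.2451,3.9925) cross=26.229; C₋=(3.9934,-3.4603) cross=-26.229
  mode + wants cross > 0 → take C=(6.2451,3.9925) (cross=26.229)
ex = (C−B)/|BC| = (0.9564,0.2920); ey = (-0.2920,0.9564)
P = B + 3.13·ex + 2.17·ey = (1.9102,4.9380)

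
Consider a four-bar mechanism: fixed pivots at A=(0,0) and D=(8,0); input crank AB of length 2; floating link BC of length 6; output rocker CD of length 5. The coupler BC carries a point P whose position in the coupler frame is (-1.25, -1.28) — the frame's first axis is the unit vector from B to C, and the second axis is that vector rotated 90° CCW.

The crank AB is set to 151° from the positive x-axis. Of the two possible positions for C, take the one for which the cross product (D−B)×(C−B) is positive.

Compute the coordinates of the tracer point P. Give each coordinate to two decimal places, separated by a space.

A=(0,0), D=(8.00,0)
B = A + 2.00·(cos151°, sin151°) = (-1.7492, 0.9696)
|BD| = 9.7973
circle(B,6.00) ∩ circle(D,5.00): a=5.4600, h=2.4875
  candidates: C₊=(3.9302,2.9046) cross=24.371; C₋=(3.4378,-2.0461) cross=-24.371
  mode + wants cross > 0 → take C=(3.9302,2.9046) (cross=24.371)
ex = (C−B)/|BC| = (0.9466,0.3225); ey = (-0.3225,0.9466)
P = B + -1.25·ex + -1.28·ey = (-2.5197,-0.6451)

-2.52 -0.65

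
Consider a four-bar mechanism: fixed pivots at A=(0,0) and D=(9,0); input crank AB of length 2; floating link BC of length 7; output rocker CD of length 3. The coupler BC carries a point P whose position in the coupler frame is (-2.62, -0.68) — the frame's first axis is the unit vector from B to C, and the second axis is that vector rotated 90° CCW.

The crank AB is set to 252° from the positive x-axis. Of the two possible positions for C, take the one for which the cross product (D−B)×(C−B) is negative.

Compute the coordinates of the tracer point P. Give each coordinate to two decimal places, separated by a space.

-3.19 -2.75

A=(0,0), D=(9.00,0)
B = A + 2.00·(cos252°, sin252°) = (-0.6180, -1.9021)
|BD| = 9.8043
circle(B,7.00) ∩ circle(D,3.00): a=6.9421, h=0.8987
  candidates: C₊=(6.0178,0.3263) cross=8.811; C₋=(6.3665,-1.4369) cross=-8.811
  mode - wants cross < 0 → take C=(6.3665,-1.4369) (cross=-8.811)
ex = (C−B)/|BC| = (0.9978,0.0665); ey = (-0.0665,0.9978)
P = B + -2.62·ex + -0.68·ey = (-3.1870,-2.7547)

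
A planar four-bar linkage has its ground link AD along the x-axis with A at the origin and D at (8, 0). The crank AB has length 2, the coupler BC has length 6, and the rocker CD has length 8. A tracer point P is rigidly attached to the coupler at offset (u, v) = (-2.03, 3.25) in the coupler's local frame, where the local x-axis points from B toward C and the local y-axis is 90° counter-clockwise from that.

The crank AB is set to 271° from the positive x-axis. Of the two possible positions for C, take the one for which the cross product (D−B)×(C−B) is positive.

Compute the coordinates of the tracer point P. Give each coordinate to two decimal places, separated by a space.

A=(0,0), D=(8.00,0)
B = A + 2.00·(cos271°, sin271°) = (0.0349, -1.9997)
|BD| = 8.2123
circle(B,6.00) ∩ circle(D,8.00): a=2.4014, h=5.4985
  candidates: C₊=(1.0251,3.9180) cross=45.155; C₋=(3.7029,-6.7479) cross=-45.155
  mode + wants cross > 0 → take C=(1.0251,3.9180) (cross=45.155)
ex = (C−B)/|BC| = (0.1650,0.9863); ey = (-0.9863,0.1650)
P = B + -2.03·ex + 3.25·ey = (-3.5056,-3.4655)

-3.51 -3.47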